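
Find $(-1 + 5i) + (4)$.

(-1 + 4) + (5 + 0)i = 3 + 5i


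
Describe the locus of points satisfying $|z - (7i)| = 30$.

|z - z0| = r describes a circle centered at z0 with radius r
Here z0 = 7i and r = 30
Locus: Circle centered at (0, 7) with radius 30


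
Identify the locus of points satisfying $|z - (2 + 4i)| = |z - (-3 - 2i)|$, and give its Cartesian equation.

|z - z1| = |z - z2| means z is equidistant from z1 and z2,
i.e. the perpendicular bisector of the segment from (2, 4) to (-3, -2) (midpoint (-1/2, 1)).
With z = x + yi, square both sides:
(x - 2)^2 + (y - 4)^2 = (x - (-3))^2 + (y - (-2))^2
The x^2 and y^2 terms cancel: -10x + (-12)y = 13 - 20 = -7
Simplify: 10x + 12y = 7
Locus: Perpendicular bisector of the segment from (2, 4) to (-3, -2): the line 10x + 12y = 7


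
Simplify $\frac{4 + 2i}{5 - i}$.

Multiply numerator and denominator by conjugate (5 + i):
= (4 + 2i)(5 + i) / (5^2 + (-1)^2)
= (18 + 14i) / 26
Divide through by 2: (9 + 7i) / 13
= 9/13 + (7/13)i


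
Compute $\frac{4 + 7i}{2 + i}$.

Multiply numerator and denominator by conjugate (2 - i):
= (4 + 7i)(2 - i) / (2^2 + 1^2)
= (15 + 10i) / 5
= 3 + 2i


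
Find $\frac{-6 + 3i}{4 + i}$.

Multiply numerator and denominator by conjugate (4 - i):
= (-6 + 3i)(4 - i) / (4^2 + 1^2)
= (-21 + 18i) / 17
= -21/17 + (18/17)i


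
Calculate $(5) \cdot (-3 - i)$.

(a1*a2 - b1*b2) + (a1*b2 + b1*a2)i
= (-15 - 0) + (-5 + 0)i
= -15 - 5i


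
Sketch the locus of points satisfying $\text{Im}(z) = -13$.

Im(z) = y where z = x + yi; the equation y = -13 is satisfied by all points with that y-coordinate
Locus: Horizontal line y = -13


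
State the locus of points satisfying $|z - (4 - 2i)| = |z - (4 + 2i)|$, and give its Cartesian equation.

|z - z1| = |z - z2| means z is equidistant from z1 and z2,
i.e. the perpendicular bisector of the segment from (4, -2) to (4, 2) (midpoint (4, 0)).
With z = x + yi, square both sides:
(x - 4)^2 + (y - (-2))^2 = (x - 4)^2 + (y - 2)^2
The x^2 and y^2 terms cancel: 0x + 8y = 20 - 20 = 0
Simplify: y = 0
Locus: Perpendicular bisector of the segment from (4, -2) to (4, 2): the line y = 0


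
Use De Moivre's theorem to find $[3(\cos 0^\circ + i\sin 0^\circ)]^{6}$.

By De Moivre: z^n = r^n(cos(nθ) + i sin(nθ))
= 3^6(cos(6*0°) + i sin(6*0°))
= 729(cos 0° + i sin 0°)
= 729


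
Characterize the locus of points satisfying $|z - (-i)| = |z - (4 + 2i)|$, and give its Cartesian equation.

|z - z1| = |z - z2| means z is equidistant from z1 and z2,
i.e. the perpendicular bisector of the segment from (0, -1) to (4, 2) (midpoint (2, 1/2)).
With z = x + yi, square both sides:
(x - 0)^2 + (y - (-1))^2 = (x - 4)^2 + (y - 2)^2
The x^2 and y^2 terms cancel: 8x + 6y = 20 - 1 = 19
Simplify: 8x + 6y = 19
Locus: Perpendicular bisector of the segment from (0, -1) to (4, 2): the line 8x + 6y = 19


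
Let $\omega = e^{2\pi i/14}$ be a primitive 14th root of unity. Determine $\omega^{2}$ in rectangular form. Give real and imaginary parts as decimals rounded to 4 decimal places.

ω^2 = e^(2πi·2/14) = e^(i·2π/7)
= cos(2π/7) + i sin(2π/7)
= 0.6235 + 0.7818i


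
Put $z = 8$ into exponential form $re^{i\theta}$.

r = |z| = sqrt((8)^2 + (0)^2) = sqrt(64 + 0) = sqrt(64) = 8
b = 0 and a > 0, so z lies on the positive real axis: θ = 0
z = 8e^(i*0) = 8


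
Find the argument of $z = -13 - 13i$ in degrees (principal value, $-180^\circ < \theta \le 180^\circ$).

θ = arctan(b/a) = arctan(-13/-13) (quadrant-adjusted) = -135°


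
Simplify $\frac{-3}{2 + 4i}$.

Multiply numerator and denominator by conjugate (2 - 4i):
= (-3)(2 - 4i) / (2^2 + 4^2)
= (-6 + 12i) / 20
Divide through by 2: (-3 + 6i) / 10
= -3/10 + (3/5)i


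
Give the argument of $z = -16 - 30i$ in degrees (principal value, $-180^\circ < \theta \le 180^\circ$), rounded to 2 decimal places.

θ = arctan(b/a) = arctan(-30/-16) (quadrant-adjusted) = -118.07°


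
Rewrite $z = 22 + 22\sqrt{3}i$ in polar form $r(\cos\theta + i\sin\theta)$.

r = |z| = sqrt(a^2 + b^2) = sqrt((22)^2 + (22*sqrt(3))^2) = sqrt(484 + 1452) = sqrt(1936) = 44
θ = arctan(b/a) = arctan(38.1051/22) (quadrant-adjusted) = 60°
z = 44(cos 60° + i sin 60°)


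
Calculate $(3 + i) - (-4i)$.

(3 - 0) + (1 - (-4))i = 3 + 5i


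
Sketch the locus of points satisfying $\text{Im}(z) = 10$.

Im(z) = y where z = x + yi; the equation y = 10 is satisfied by all points with that y-coordinate
Locus: Horizontal line y = 10


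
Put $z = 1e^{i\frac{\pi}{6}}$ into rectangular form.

a = r cos θ = 1 * sqrt(3)/2 = sqrt(3)/2
b = r sin θ = 1 * 1/2 = 1/2
z = sqrt(3)/2 + (1/2)i


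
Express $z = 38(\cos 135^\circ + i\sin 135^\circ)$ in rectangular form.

a = r cos θ = 38 * -sqrt(2)/2 = -19*sqrt(2)
b = r sin θ = 38 * sqrt(2)/2 = 19*sqrt(2)
z = -19*sqrt(2) + 19*sqrt(2)i


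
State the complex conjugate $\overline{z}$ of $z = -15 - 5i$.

If z = a + bi, then conjugate(z) = a - bi
conjugate(-15 - 5i) = -15 + 5i


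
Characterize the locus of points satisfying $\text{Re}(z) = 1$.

Re(z) = x where z = x + yi; the equation x = 1 is satisfied by all points with that x-coordinate
Locus: Vertical line x = 1


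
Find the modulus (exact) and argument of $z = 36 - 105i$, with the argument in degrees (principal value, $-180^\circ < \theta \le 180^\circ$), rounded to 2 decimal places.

|z| = sqrt(36^2 + (-105)^2) = 111
arg(z) = arctan(b/a) = arctan(-105/36) (quadrant-adjusted) = -71.08°


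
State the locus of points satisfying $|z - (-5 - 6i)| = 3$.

|z - z0| = r describes a circle centered at z0 with radius r
Here z0 = -5 - 6i and r = 3
Locus: Circle centered at (-5, -6) with radius 3


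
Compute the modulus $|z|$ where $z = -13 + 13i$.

|z| = sqrt(a^2 + b^2) = sqrt((-13)^2 + 13^2) = sqrt(338) = sqrt(338)


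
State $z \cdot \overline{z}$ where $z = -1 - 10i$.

z * conjugate(z) = |z|^2 = a^2 + b^2
= (-1)^2 + (-10)^2 = 101


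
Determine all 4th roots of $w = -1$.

|w| = 1, arg(w) = 180°
Root modulus = 1^(1/4) = 1
Root arguments: θ_k = (180° + 360°k)/4 for k = 0, 1, ..., 3
Roots: sqrt(2)/2 + (sqrt(2)/2)i, -sqrt(2)/2 + (sqrt(2)/2)i, -sqrt(2)/2 - (sqrt(2)/2)i, sqrt(2)/2 - (sqrt(2)/2)i


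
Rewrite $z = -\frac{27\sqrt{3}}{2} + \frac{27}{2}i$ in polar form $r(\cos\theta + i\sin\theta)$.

r = |z| = sqrt(a^2 + b^2) = sqrt((-27*sqrt(3)/2)^2 + (27/2)^2) = sqrt(2187/4 + 729/4) = sqrt(729) = 27
θ = arctan(b/a) = arctan(13.5/-23.3827) (quadrant-adjusted) = 150°
z = 27(cos 150° + i sin 150°)


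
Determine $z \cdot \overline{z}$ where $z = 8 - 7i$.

z * conjugate(z) = |z|^2 = a^2 + b^2
= 8^2 + (-7)^2 = 113


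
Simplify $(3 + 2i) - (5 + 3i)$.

(3 - 5) + (2 - 3)i = -2 - i


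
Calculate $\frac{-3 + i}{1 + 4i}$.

Multiply numerator and denominator by conjugate (1 - 4i):
= (-3 + i)(1 - 4i) / (1^2 + 4^2)
= (1 + 13i) / 17
= 1/17 + (13/17)i


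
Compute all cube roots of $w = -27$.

|w| = 27, arg(w) = 180°
Root modulus = 27^(1/3) = 3
Root arguments: θ_k = (180° + 360°k)/3 for k = 0, 1, ..., 2
Roots: 3/2 + (3*sqrt(3)/2)i, -3, 3/2 - (3*sqrt(3)/2)i


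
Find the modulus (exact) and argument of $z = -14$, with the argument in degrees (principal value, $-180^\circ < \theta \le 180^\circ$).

|z| = sqrt((-14)^2 + 0^2) = 14
b = 0 and a < 0, so z lies on the negative real axis: arg(z) = 180°


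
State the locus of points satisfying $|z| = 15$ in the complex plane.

|z| = 15 means sqrt(x^2 + y^2) = 15
This is a circle of radius 15 centered at the origin


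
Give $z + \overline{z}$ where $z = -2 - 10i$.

z + conjugate(z) = (a + bi) + (a - bi) = 2a
= 2 * (-2) = -4


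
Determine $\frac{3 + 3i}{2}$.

Divisor is real, so divide each part by 2:
= 3/2 + (3/2)i


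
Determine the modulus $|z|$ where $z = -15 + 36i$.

|z| = sqrt(a^2 + b^2) = sqrt((-15)^2 + 36^2) = sqrt(1521) = 39


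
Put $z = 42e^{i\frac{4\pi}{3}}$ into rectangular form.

a = r cos θ = 42 * -1/2 = -21
b = r sin θ = 42 * -sqrt(3)/2 = -21*sqrt(3)
z = -21 - 21*sqrt(3)i


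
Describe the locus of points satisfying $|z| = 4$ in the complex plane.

|z| = 4 means sqrt(x^2 + y^2) = 4
This is a circle of radius 4 centered at the origin


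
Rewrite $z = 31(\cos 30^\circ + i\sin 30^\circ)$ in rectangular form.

a = r cos θ = 31 * sqrt(3)/2 = 31*sqrt(3)/2
b = r sin θ = 31 * 1/2 = 31/2
z = 31*sqrt(3)/2 + (31/2)i


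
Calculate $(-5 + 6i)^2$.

(a + bi)^2 = a^2 - b^2 + 2abi
= (-5)^2 - 6^2 + 2*(-5)*6i
= -11 - 60i


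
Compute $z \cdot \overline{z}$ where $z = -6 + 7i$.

z * conjugate(z) = |z|^2 = a^2 + b^2
= (-6)^2 + 7^2 = 85


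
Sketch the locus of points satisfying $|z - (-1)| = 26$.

|z - z0| = r describes a circle centered at z0 with radius r
Here z0 = -1 and r = 26
Locus: Circle centered at (-1, 0) with radius 26


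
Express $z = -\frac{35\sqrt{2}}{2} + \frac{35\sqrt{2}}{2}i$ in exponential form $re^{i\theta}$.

r = |z| = sqrt((-35*sqrt(2)/2)^2 + (35*sqrt(2)/2)^2) = sqrt(1225/2 + 1225/2) = sqrt(1225) = 35
θ = arctan(b/a) = arctan(24.7487/-24.7487) (quadrant-adjusted) = 135° = 3π/4
z = 35e^(i*3π/4)


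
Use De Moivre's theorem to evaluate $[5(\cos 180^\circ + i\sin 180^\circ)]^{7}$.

By De Moivre: z^n = r^n(cos(nθ) + i sin(nθ))
= 5^7(cos(7*180°) + i sin(7*180°))
= 78125(cos 180° + i sin 180°)
= -78125


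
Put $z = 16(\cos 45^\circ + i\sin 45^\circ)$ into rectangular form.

a = r cos θ = 16 * sqrt(2)/2 = 8*sqrt(2)
b = r sin θ = 16 * sqrt(2)/2 = 8*sqrt(2)
z = 8*sqrt(2) + 8*sqrt(2)i


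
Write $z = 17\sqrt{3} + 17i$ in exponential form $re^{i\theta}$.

r = |z| = sqrt((17*sqrt(3))^2 + (17)^2) = sqrt(867 + 289) = sqrt(1156) = 34
θ = arctan(b/a) = arctan(17/29.4449) (quadrant-adjusted) = 30° = π/6
z = 34e^(i*π/6)


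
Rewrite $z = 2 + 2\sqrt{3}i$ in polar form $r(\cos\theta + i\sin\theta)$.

r = |z| = sqrt(a^2 + b^2) = sqrt((2)^2 + (2*sqrt(3))^2) = sqrt(4 + 12) = sqrt(16) = 4
θ = arctan(b/a) = arctan(3.4641/2) (quadrant-adjusted) = 60°
z = 4(cos 60° + i sin 60°)


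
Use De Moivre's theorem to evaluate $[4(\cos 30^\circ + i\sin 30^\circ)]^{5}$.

By De Moivre: z^n = r^n(cos(nθ) + i sin(nθ))
= 4^5(cos(5*30°) + i sin(5*30°))
= 1024(cos 150° + i sin 150°)
= -512*sqrt(3) + 512i


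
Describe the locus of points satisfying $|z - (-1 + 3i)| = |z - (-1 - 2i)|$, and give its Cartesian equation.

|z - z1| = |z - z2| means z is equidistant from z1 and z2,
i.e. the perpendicular bisector of the segment from (-1, 3) to (-1, -2) (midpoint (-1, 1/2)).
With z = x + yi, square both sides:
(x - (-1))^2 + (y - 3)^2 = (x - (-1))^2 + (y - (-2))^2
The x^2 and y^2 terms cancel: 0x + (-10)y = 5 - 10 = -5
Simplify: y = 1/2
Locus: Perpendicular bisector of the segment from (-1, 3) to (-1, -2): the line y = 1/2


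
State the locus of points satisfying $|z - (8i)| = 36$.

|z - z0| = r describes a circle centered at z0 with radius r
Here z0 = 8i and r = 36
Locus: Circle centered at (0, 8) with radius 36


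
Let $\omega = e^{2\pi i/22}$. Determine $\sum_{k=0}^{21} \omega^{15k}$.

Let ζ = ω^15 = e^(2πi·15/22). Since 22 ∤ 15, ζ ≠ 1.
Sum = Σ_{k=0}^{21} ζ^k = (ζ^22 - 1)/(ζ - 1) = (ω^{15·22} - 1)/(ζ - 1) = (1 - 1)/(ζ - 1) = 0


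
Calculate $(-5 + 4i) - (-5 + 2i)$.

(-5 - (-5)) + (4 - 2)i = 2i


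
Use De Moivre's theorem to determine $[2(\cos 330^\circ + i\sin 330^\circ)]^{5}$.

By De Moivre: z^n = r^n(cos(nθ) + i sin(nθ))
= 2^5(cos(5*330°) + i sin(5*330°))
= 32(cos 210° + i sin 210°)
= -16*sqrt(3) - 16i


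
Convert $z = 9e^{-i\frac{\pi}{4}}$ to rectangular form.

a = r cos θ = 9 * sqrt(2)/2 = 9*sqrt(2)/2
b = r sin θ = 9 * -sqrt(2)/2 = -9*sqrt(2)/2
z = 9*sqrt(2)/2 - (9*sqrt(2)/2)i


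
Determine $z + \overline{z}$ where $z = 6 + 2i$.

z + conjugate(z) = (a + bi) + (a - bi) = 2a
= 2 * 6 = 12


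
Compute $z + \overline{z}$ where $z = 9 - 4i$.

z + conjugate(z) = (a + bi) + (a - bi) = 2a
= 2 * 9 = 18


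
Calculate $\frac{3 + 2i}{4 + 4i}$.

Multiply numerator and denominator by conjugate (4 - 4i):
= (3 + 2i)(4 - 4i) / (4^2 + 4^2)
= (20 - 4i) / 32
Divide through by 4: (5 - i) / 8
= 5/8 - (1/8)i


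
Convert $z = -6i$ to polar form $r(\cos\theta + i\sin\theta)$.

r = |z| = sqrt(a^2 + b^2) = sqrt((0)^2 + (-6)^2) = sqrt(0 + 36) = sqrt(36) = 6
a = 0 and b < 0, so z lies on the negative imaginary axis: θ = 270°
z = 6(cos 270° + i sin 270°)


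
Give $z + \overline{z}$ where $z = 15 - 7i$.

z + conjugate(z) = (a + bi) + (a - bi) = 2a
= 2 * 15 = 30


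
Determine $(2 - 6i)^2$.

(a + bi)^2 = a^2 - b^2 + 2abi
= 2^2 - (-6)^2 + 2*2*(-6)i
= -32 - 24i


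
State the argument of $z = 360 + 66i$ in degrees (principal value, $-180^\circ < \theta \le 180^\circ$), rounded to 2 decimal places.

θ = arctan(b/a) = arctan(66/360) (quadrant-adjusted) = 10.39°


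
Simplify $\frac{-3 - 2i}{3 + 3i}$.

Multiply numerator and denominator by conjugate (3 - 3i):
= (-3 - 2i)(3 - 3i) / (3^2 + 3^2)
= (-15 + 3i) / 18
Divide through by 3: (-5 + i) / 6
= -5/6 + (1/6)i


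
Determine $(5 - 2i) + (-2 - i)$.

(5 + (-2)) + (-2 + (-1))i = 3 - 3i


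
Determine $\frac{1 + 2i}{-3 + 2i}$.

Multiply numerator and denominator by conjugate (-3 - 2i):
= (1 + 2i)(-3 - 2i) / ((-3)^2 + 2^2)
= (1 - 8i) / 13
= 1/13 - (8/13)i


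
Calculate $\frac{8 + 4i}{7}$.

Divisor is real, so divide each part by 7:
= 8/7 + (4/7)i


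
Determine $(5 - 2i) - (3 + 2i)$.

(5 - 3) + (-2 - 2)i = 2 - 4i


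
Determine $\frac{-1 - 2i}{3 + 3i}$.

Multiply numerator and denominator by conjugate (3 - 3i):
= (-1 - 2i)(3 - 3i) / (3^2 + 3^2)
= (-9 - 3i) / 18
Divide through by 3: (-3 - i) / 6
= -1/2 - (1/6)i


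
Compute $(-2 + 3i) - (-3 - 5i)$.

(-2 - (-3)) + (3 - (-5))i = 1 + 8i


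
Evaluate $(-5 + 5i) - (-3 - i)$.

(-5 - (-3)) + (5 - (-1))i = -2 + 6i


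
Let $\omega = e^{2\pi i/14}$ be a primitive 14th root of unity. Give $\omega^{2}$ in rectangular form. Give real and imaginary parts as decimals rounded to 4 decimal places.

ω^2 = e^(2πi·2/14) = e^(i·2π/7)
= cos(2π/7) + i sin(2π/7)
= 0.6235 + 0.7818i


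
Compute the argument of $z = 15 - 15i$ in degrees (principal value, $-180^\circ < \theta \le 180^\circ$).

θ = arctan(b/a) = arctan(-15/15) (quadrant-adjusted) = -45°


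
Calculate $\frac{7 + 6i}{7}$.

Divisor is real, so divide each part by 7:
= 1 + (6/7)i


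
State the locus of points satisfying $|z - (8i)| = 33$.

|z - z0| = r describes a circle centered at z0 with radius r
Here z0 = 8i and r = 33
Locus: Circle centered at (0, 8) with radius 33


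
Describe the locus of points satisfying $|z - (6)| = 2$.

|z - z0| = r describes a circle centered at z0 with radius r
Here z0 = 6 and r = 2
Locus: Circle centered at (6, 0) with radius 2


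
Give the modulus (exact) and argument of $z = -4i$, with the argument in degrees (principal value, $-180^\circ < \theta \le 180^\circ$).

|z| = sqrt(0^2 + (-4)^2) = 4
a = 0 and b < 0, so z lies on the negative imaginary axis: arg(z) = -90°


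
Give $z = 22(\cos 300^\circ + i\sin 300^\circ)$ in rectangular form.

a = r cos θ = 22 * 1/2 = 11
b = r sin θ = 22 * -sqrt(3)/2 = -11*sqrt(3)
z = 11 - 11*sqrt(3)i


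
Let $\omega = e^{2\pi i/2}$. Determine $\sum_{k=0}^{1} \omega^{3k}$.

Let ζ = ω^3 = e^(2πi·3/2). Since 2 ∤ 3, ζ ≠ 1.
Sum = Σ_{k=0}^{1} ζ^k = (ζ^2 - 1)/(ζ - 1) = (ω^{3·2} - 1)/(ζ - 1) = (1 - 1)/(ζ - 1) = 0


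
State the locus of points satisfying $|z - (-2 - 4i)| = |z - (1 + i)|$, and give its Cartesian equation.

|z - z1| = |z - z2| means z is equidistant from z1 and z2,
i.e. the perpendicular bisector of the segment from (-2, -4) to (1, 1) (midpoint (-1/2, -3/2)).
With z = x + yi, square both sides:
(x - (-2))^2 + (y - (-4))^2 = (x - 1)^2 + (y - 1)^2
The x^2 and y^2 terms cancel: 6x + 10y = 2 - 20 = -18
Simplify: 3x + 5y = -9
Locus: Perpendicular bisector of the segment from (-2, -4) to (1, 1): the line 3x + 5y = -9


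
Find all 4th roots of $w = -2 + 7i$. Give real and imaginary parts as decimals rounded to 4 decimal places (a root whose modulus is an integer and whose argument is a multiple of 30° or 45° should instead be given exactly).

|w| = sqrt(53) ≈ 7.280110, arg(w) ≈ 105.945396°
Root modulus = sqrt(53)^(1/4) ≈ 1.642610
Root arguments: θ_k = (arg(w) + 360°k)/4 for k = 0, 1, ..., 3
Compute each root as (root modulus)(cos θ_k + i sin θ_k) using full-precision intermediates, then round to 4 decimal places.
Roots: 1.4702 + 0.7326i, -0.7326 + 1.4702i, -1.4702 - 0.7326i, 0.7326 - 1.4702i


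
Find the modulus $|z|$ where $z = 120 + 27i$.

|z| = sqrt(a^2 + b^2) = sqrt(120^2 + 27^2) = sqrt(15129) = 123


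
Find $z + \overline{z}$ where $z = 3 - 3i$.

z + conjugate(z) = (a + bi) + (a - bi) = 2a
= 2 * 3 = 6


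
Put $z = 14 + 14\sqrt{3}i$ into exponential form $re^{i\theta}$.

r = |z| = sqrt((14)^2 + (14*sqrt(3))^2) = sqrt(196 + 588) = sqrt(784) = 28
θ = arctan(b/a) = arctan(24.2487/14) (quadrant-adjusted) = 60° = π/3
z = 28e^(i*π/3)


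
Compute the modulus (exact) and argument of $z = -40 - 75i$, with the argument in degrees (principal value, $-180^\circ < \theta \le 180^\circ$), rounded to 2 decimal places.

|z| = sqrt((-40)^2 + (-75)^2) = 85
arg(z) = arctan(b/a) = arctan(-75/-40) (quadrant-adjusted) = -118.07°


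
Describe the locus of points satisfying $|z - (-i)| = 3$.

|z - z0| = r describes a circle centered at z0 with radius r
Here z0 = -i and r = 3
Locus: Circle centered at (0, -1) with radius 3


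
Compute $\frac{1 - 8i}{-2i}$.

Multiply numerator and denominator by conjugate (2i):
= (1 - 8i)(2i) / (0^2 + (-2)^2)
= (16 + 2i) / 4
Divide through by 2: (8 + i) / 2
= 4 + (1/2)i


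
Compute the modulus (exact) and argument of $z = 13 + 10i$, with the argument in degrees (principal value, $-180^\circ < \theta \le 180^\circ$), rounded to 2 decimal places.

|z| = sqrt(13^2 + 10^2) = sqrt(269)
arg(z) = arctan(b/a) = arctan(10/13) (quadrant-adjusted) = 37.57°


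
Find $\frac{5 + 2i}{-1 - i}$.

Multiply numerator and denominator by conjugate (-1 + i):
= (5 + 2i)(-1 + i) / ((-1)^2 + (-1)^2)
= (-7 + 3i) / 2
= -7/2 + (3/2)i


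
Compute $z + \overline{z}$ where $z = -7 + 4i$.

z + conjugate(z) = (a + bi) + (a - bi) = 2a
= 2 * (-7) = -14


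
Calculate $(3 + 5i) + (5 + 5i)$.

(3 + 5) + (5 + 5)i = 8 + 10i


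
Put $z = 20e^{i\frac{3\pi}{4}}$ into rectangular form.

a = r cos θ = 20 * -sqrt(2)/2 = -10*sqrt(2)
b = r sin θ = 20 * sqrt(2)/2 = 10*sqrt(2)
z = -10*sqrt(2) + 10*sqrt(2)i


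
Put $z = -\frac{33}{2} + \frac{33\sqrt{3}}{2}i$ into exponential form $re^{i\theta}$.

r = |z| = sqrt((-33/2)^2 + (33*sqrt(3)/2)^2) = sqrt(1089/4 + 3267/4) = sqrt(1089) = 33
θ = arctan(b/a) = arctan(28.5788/-16.5) (quadrant-adjusted) = 120° = 2π/3
z = 33e^(i*2π/3)


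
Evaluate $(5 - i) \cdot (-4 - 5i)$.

(a1*a2 - b1*b2) + (a1*b2 + b1*a2)i
= (-20 - 5) + (-25 + 4)i
= -25 - 21i


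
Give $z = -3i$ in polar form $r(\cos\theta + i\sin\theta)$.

r = |z| = sqrt(a^2 + b^2) = sqrt((0)^2 + (-3)^2) = sqrt(0 + 9) = sqrt(9) = 3
a = 0 and b < 0, so z lies on the negative imaginary axis: θ = 270°
z = 3(cos 270° + i sin 270°)


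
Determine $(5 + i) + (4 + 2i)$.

(5 + 4) + (1 + 2)i = 9 + 3i


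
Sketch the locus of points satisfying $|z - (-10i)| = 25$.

|z - z0| = r describes a circle centered at z0 with radius r
Here z0 = -10i and r = 25
Locus: Circle centered at (0, -10) with radius 25


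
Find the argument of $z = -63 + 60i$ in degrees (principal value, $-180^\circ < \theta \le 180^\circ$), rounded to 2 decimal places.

θ = arctan(b/a) = arctan(60/-63) (quadrant-adjusted) = 136.40°


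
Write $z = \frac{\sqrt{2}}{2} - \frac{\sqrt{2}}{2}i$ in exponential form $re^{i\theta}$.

r = |z| = sqrt((sqrt(2)/2)^2 + (-sqrt(2)/2)^2) = sqrt(1/2 + 1/2) = sqrt(1) = 1
θ = arctan(b/a) = arctan(-0.7071/0.7071) (quadrant-adjusted) = -45° = -π/4
z = 1e^(-i*π/4)


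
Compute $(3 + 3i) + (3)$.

(3 + 3) + (3 + 0)i = 6 + 3i


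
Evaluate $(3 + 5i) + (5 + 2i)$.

(3 + 5) + (5 + 2)i = 8 + 7i


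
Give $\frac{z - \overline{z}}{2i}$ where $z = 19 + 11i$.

z - conjugate(z) = 2bi
(z - conjugate(z))/(2i) = 2bi/(2i) = b = 11


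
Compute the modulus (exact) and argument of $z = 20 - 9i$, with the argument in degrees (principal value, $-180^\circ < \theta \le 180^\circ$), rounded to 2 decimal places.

|z| = sqrt(20^2 + (-9)^2) = sqrt(481)
arg(z) = arctan(b/a) = arctan(-9/20) (quadrant-adjusted) = -24.23°


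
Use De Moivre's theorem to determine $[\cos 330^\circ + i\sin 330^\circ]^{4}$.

By De Moivre: z^n = r^n(cos(nθ) + i sin(nθ))
= 1^4(cos(4*330°) + i sin(4*330°))
= 1(cos 240° + i sin 240°)
= -1/2 - (sqrt(3)/2)i


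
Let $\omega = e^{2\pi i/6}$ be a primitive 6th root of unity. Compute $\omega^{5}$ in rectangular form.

ω^5 = e^(2πi·5/6) = e^(i·5π/3)
= cos(5π/3) + i sin(5π/3)
= 1/2 - (sqrt(3)/2)i


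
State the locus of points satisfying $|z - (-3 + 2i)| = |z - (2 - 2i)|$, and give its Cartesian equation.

|z - z1| = |z - z2| means z is equidistant from z1 and z2,
i.e. the perpendicular bisector of the segment from (-3, 2) to (2, -2) (midpoint (-1/2, 0)).
With z = x + yi, square both sides:
(x - (-3))^2 + (y - 2)^2 = (x - 2)^2 + (y - (-2))^2
The x^2 and y^2 terms cancel: 10x + (-8)y = 8 - 13 = -5
Simplify: 10x - 8y = -5
Locus: Perpendicular bisector of the segment from (-3, 2) to (2, -2): the line 10x - 8y = -5


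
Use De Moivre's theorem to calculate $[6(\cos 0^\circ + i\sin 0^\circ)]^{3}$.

By De Moivre: z^n = r^n(cos(nθ) + i sin(nθ))
= 6^3(cos(3*0°) + i sin(3*0°))
= 216(cos 0° + i sin 0°)
= 216


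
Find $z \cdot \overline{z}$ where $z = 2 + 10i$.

z * conjugate(z) = |z|^2 = a^2 + b^2
= 2^2 + 10^2 = 104


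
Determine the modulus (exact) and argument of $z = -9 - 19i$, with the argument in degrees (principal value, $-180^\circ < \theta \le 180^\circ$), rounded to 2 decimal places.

|z| = sqrt((-9)^2 + (-19)^2) = sqrt(442)
arg(z) = arctan(b/a) = arctan(-19/-9) (quadrant-adjusted) = -115.35°


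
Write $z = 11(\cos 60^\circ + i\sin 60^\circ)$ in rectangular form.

a = r cos θ = 11 * 1/2 = 11/2
b = r sin θ = 11 * sqrt(3)/2 = 11*sqrt(3)/2
z = 11/2 + (11*sqrt(3)/2)i


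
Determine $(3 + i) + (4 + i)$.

(3 + 4) + (1 + 1)i = 7 + 2i


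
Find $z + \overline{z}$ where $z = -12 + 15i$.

z + conjugate(z) = (a + bi) + (a - bi) = 2a
= 2 * (-12) = -24


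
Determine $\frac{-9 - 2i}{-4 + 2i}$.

Multiply numerator and denominator by conjugate (-4 - 2i):
= (-9 - 2i)(-4 - 2i) / ((-4)^2 + 2^2)
= (32 + 26i) / 20
Divide through by 2: (16 + 13i) / 10
= 8/5 + (13/10)i


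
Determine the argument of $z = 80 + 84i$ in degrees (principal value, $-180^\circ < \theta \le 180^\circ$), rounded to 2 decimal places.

θ = arctan(b/a) = arctan(84/80) (quadrant-adjusted) = 46.40°


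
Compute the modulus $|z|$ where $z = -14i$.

|z| = sqrt(a^2 + b^2) = sqrt(0^2 + (-14)^2) = sqrt(196) = 14


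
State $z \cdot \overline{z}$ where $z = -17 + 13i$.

z * conjugate(z) = |z|^2 = a^2 + b^2
= (-17)^2 + 13^2 = 458


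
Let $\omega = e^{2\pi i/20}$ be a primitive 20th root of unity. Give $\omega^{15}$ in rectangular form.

ω^15 = e^(2πi·15/20) = e^(i·3π/2)
= cos(3π/2) + i sin(3π/2)
= -i


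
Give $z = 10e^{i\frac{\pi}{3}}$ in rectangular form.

a = r cos θ = 10 * 1/2 = 5
b = r sin θ = 10 * sqrt(3)/2 = 5*sqrt(3)
z = 5 + 5*sqrt(3)i


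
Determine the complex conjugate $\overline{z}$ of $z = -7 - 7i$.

If z = a + bi, then conjugate(z) = a - bi
conjugate(-7 - 7i) = -7 + 7i


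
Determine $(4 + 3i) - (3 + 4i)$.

(4 - 3) + (3 - 4)i = 1 - i


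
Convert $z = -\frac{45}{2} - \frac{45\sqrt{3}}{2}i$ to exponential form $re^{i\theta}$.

r = |z| = sqrt((-45/2)^2 + (-45*sqrt(3)/2)^2) = sqrt(2025/4 + 6075/4) = sqrt(2025) = 45
θ = arctan(b/a) = arctan(-38.9711/-22.5) (quadrant-adjusted) = -120° = -2π/3
z = 45e^(-i*2π/3)


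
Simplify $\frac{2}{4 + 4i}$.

Multiply numerator and denominator by conjugate (4 - 4i):
= (2)(4 - 4i) / (4^2 + 4^2)
= (8 - 8i) / 32
Divide through by 8: (1 - i) / 4
= 1/4 - (1/4)i


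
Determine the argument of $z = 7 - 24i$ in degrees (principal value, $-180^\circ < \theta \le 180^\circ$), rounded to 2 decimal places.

θ = arctan(b/a) = arctan(-24/7) (quadrant-adjusted) = -73.74°


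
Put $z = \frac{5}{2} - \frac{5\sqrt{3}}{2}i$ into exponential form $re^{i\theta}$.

r = |z| = sqrt((5/2)^2 + (-5*sqrt(3)/2)^2) = sqrt(25/4 + 75/4) = sqrt(25) = 5
θ = arctan(b/a) = arctan(-4.3301/2.5) (quadrant-adjusted) = -60° = -π/3
z = 5e^(-i*π/3)


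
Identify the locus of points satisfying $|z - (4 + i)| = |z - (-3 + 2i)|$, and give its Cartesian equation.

|z - z1| = |z - z2| means z is equidistant from z1 and z2,
i.e. the perpendicular bisector of the segment from (4, 1) to (-3, 2) (midpoint (1/2, 3/2)).
With z = x + yi, square both sides:
(x - 4)^2 + (y - 1)^2 = (x - (-3))^2 + (y - 2)^2
The x^2 and y^2 terms cancel: -14x + 2y = 13 - 17 = -4
Simplify: 7x - y = 2
Locus: Perpendicular bisector of the segment from (4, 1) to (-3, 2): the line 7x - y = 2


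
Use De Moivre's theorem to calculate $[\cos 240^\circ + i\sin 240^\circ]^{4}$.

By De Moivre: z^n = r^n(cos(nθ) + i sin(nθ))
= 1^4(cos(4*240°) + i sin(4*240°))
= 1(cos 240° + i sin 240°)
= -1/2 - (sqrt(3)/2)i


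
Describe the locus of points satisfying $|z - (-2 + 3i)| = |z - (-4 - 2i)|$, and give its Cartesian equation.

|z - z1| = |z - z2| means z is equidistant from z1 and z2,
i.e. the perpendicular bisector of the segment from (-2, 3) to (-4, -2) (midpoint (-3, 1/2)).
With z = x + yi, square both sides:
(x - (-2))^2 + (y - 3)^2 = (x - (-4))^2 + (y - (-2))^2
The x^2 and y^2 terms cancel: -4x + (-10)y = 20 - 13 = 7
Simplify: 4x + 10y = -7
Locus: Perpendicular bisector of the segment from (-2, 3) to (-4, -2): the line 4x + 10y = -7


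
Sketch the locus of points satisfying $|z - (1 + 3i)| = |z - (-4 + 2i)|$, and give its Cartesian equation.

|z - z1| = |z - z2| means z is equidistant from z1 and z2,
i.e. the perpendicular bisector of the segment from (1, 3) to (-4, 2) (midpoint (-3/2, 5/2)).
With z = x + yi, square both sides:
(x - 1)^2 + (y - 3)^2 = (x - (-4))^2 + (y - 2)^2
The x^2 and y^2 terms cancel: -10x + (-2)y = 20 - 10 = 10
Simplify: 5x + y = -5
Locus: Perpendicular bisector of the segment from (1, 3) to (-4, 2): the line 5x + y = -5


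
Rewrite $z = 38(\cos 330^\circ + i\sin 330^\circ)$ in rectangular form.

a = r cos θ = 38 * sqrt(3)/2 = 19*sqrt(3)
b = r sin θ = 38 * -1/2 = -19
z = 19*sqrt(3) - 19i


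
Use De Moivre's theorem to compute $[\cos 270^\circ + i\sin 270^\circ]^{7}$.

By De Moivre: z^n = r^n(cos(nθ) + i sin(nθ))
= 1^7(cos(7*270°) + i sin(7*270°))
= 1(cos 90° + i sin 90°)
= i


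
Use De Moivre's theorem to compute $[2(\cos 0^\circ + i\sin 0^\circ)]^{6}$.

By De Moivre: z^n = r^n(cos(nθ) + i sin(nθ))
= 2^6(cos(6*0°) + i sin(6*0°))
= 64(cos 0° + i sin 0°)
= 64


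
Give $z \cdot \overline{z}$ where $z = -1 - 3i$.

z * conjugate(z) = |z|^2 = a^2 + b^2
= (-1)^2 + (-3)^2 = 10


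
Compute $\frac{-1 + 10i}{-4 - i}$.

Multiply numerator and denominator by conjugate (-4 + i):
= (-1 + 10i)(-4 + i) / ((-4)^2 + (-1)^2)
= (-6 - 41i) / 17
= -6/17 - (41/17)i


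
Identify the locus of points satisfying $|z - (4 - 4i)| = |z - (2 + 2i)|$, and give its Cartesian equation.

|z - z1| = |z - z2| means z is equidistant from z1 and z2,
i.e. the perpendicular bisector of the segment from (4, -4) to (2, 2) (midpoint (3, -1)).
With z = x + yi, square both sides:
(x - 4)^2 + (y - (-4))^2 = (x - 2)^2 + (y - 2)^2
The x^2 and y^2 terms cancel: -4x + 12y = 8 - 32 = -24
Simplify: x - 3y = 6
Locus: Perpendicular bisector of the segment from (4, -4) to (2, 2): the line x - 3y = 6


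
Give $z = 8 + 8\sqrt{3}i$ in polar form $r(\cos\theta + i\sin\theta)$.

r = |z| = sqrt(a^2 + b^2) = sqrt((8)^2 + (8*sqrt(3))^2) = sqrt(64 + 192) = sqrt(256) = 16
θ = arctan(b/a) = arctan(13.8564/8) (quadrant-adjusted) = 60°
z = 16(cos 60° + i sin 60°)


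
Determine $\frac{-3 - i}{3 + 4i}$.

Multiply numerator and denominator by conjugate (3 - 4i):
= (-3 - i)(3 - 4i) / (3^2 + 4^2)
= (-13 + 9i) / 25
= -13/25 + (9/25)i


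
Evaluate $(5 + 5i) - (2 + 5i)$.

(5 - 2) + (5 - 5)i = 3


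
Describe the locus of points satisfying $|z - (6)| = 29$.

|z - z0| = r describes a circle centered at z0 with radius r
Here z0 = 6 and r = 29
Locus: Circle centered at (6, 0) with radius 29


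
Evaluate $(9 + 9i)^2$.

(a + bi)^2 = a^2 - b^2 + 2abi
= 9^2 - 9^2 + 2*9*9i
= 162i


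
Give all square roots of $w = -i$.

|w| = 1, arg(w) = 270°
Root modulus = 1^(1/2) = 1
Root arguments: θ_k = (270° + 360°k)/2 for k = 0, 1, ..., 1
Roots: -sqrt(2)/2 + (sqrt(2)/2)i, sqrt(2)/2 - (sqrt(2)/2)i


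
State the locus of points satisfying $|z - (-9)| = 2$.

|z - z0| = r describes a circle centered at z0 with radius r
Here z0 = -9 and r = 2
Locus: Circle centered at (-9, 0) with radius 2


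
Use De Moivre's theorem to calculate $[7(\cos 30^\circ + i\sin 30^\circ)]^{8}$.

By De Moivre: z^n = r^n(cos(nθ) + i sin(nθ))
= 7^8(cos(8*30°) + i sin(8*30°))
= 5764801(cos 240° + i sin 240°)
= -5764801/2 - (5764801*sqrt(3)/2)i


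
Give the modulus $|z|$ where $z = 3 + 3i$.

|z| = sqrt(a^2 + b^2) = sqrt(3^2 + 3^2) = sqrt(18) = sqrt(18)


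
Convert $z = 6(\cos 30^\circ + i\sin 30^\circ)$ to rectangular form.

a = r cos θ = 6 * sqrt(3)/2 = 3*sqrt(3)
b = r sin θ = 6 * 1/2 = 3
z = 3*sqrt(3) + 3i


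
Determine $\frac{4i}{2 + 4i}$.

Multiply numerator and denominator by conjugate (2 - 4i):
= (4i)(2 - 4i) / (2^2 + 4^2)
= (16 + 8i) / 20
Divide through by 4: (4 + 2i) / 5
= 4/5 + (2/5)i


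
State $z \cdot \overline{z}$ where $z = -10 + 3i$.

z * conjugate(z) = |z|^2 = a^2 + b^2
= (-10)^2 + 3^2 = 109


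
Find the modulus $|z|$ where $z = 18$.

|z| = sqrt(a^2 + b^2) = sqrt(18^2 + 0^2) = sqrt(324) = 18


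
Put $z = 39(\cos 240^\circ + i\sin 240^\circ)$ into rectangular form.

a = r cos θ = 39 * -1/2 = -39/2
b = r sin θ = 39 * -sqrt(3)/2 = -39*sqrt(3)/2
z = -39/2 - (39*sqrt(3)/2)i


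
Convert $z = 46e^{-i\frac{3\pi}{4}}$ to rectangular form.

a = r cos θ = 46 * -sqrt(2)/2 = -23*sqrt(2)
b = r sin θ = 46 * -sqrt(2)/2 = -23*sqrt(2)
z = -23*sqrt(2) - 23*sqrt(2)i


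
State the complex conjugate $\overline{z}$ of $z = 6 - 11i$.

If z = a + bi, then conjugate(z) = a - bi
conjugate(6 - 11i) = 6 + 11i


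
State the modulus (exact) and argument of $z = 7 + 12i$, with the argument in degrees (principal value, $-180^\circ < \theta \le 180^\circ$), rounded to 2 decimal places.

|z| = sqrt(7^2 + 12^2) = sqrt(193)
arg(z) = arctan(b/a) = arctan(12/7) (quadrant-adjusted) = 59.74°


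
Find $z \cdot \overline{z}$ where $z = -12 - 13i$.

z * conjugate(z) = |z|^2 = a^2 + b^2
= (-12)^2 + (-13)^2 = 313


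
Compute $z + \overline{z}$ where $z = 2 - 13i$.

z + conjugate(z) = (a + bi) + (a - bi) = 2a
= 2 * 2 = 4


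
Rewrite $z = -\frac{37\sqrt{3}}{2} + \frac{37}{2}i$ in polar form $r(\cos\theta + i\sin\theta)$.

r = |z| = sqrt(a^2 + b^2) = sqrt((-37*sqrt(3)/2)^2 + (37/2)^2) = sqrt(4107/4 + 1369/4) = sqrt(1369) = 37
θ = arctan(b/a) = arctan(18.5/-32.0429) (quadrant-adjusted) = 150°
z = 37(cos 150° + i sin 150°)


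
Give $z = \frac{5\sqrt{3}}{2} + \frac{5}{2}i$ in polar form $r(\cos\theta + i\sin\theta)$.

r = |z| = sqrt(a^2 + b^2) = sqrt((5*sqrt(3)/2)^2 + (5/2)^2) = sqrt(75/4 + 25/4) = sqrt(25) = 5
θ = arctan(b/a) = arctan(2.5/4.3301) (quadrant-adjusted) = 30°
z = 5(cos 30° + i sin 30°)


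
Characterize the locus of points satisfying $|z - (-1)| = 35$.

|z - z0| = r describes a circle centered at z0 with radius r
Here z0 = -1 and r = 35
Locus: Circle centered at (-1, 0) with radius 35


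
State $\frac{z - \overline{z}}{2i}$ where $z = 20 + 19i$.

z - conjugate(z) = 2bi
(z - conjugate(z))/(2i) = 2bi/(2i) = b = 19


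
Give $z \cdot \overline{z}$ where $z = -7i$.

z * conjugate(z) = |z|^2 = a^2 + b^2
= 0^2 + (-7)^2 = 49


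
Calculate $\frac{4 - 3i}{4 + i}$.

Multiply numerator and denominator by conjugate (4 - i):
= (4 - 3i)(4 - i) / (4^2 + 1^2)
= (13 - 16i) / 17
= 13/17 - (16/17)i


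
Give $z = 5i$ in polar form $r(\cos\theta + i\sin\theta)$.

r = |z| = sqrt(a^2 + b^2) = sqrt((0)^2 + (5)^2) = sqrt(0 + 25) = sqrt(25) = 5
a = 0 and b > 0, so z lies on the positive imaginary axis: θ = 90°
z = 5(cos 90° + i sin 90°)


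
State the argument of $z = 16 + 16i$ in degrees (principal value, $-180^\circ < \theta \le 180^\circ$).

θ = arctan(b/a) = arctan(16/16) (quadrant-adjusted) = 45°


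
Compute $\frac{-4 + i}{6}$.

Divisor is real, so divide each part by 6:
= -2/3 + (1/6)i


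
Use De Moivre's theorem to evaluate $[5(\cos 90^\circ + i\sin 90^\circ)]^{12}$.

By De Moivre: z^n = r^n(cos(nθ) + i sin(nθ))
= 5^12(cos(12*90°) + i sin(12*90°))
= 244140625(cos 0° + i sin 0°)
= 244140625


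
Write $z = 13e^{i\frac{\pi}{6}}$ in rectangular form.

a = r cos θ = 13 * sqrt(3)/2 = 13*sqrt(3)/2
b = r sin θ = 13 * 1/2 = 13/2
z = 13*sqrt(3)/2 + (13/2)i


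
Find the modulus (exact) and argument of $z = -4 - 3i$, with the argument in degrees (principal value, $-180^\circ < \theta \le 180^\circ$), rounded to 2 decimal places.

|z| = sqrt((-4)^2 + (-3)^2) = 5
arg(z) = arctan(b/a) = arctan(-3/-4) (quadrant-adjusted) = -143.13°


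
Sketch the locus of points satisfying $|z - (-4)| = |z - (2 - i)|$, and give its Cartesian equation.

|z - z1| = |z - z2| means z is equidistant from z1 and z2,
i.e. the perpendicular bisector of the segment from (-4, 0) to (2, -1) (midpoint (-1, -1/2)).
With z = x + yi, square both sides:
(x - (-4))^2 + (y - 0)^2 = (x - 2)^2 + (y - (-1))^2
The x^2 and y^2 terms cancel: 12x + (-2)y = 5 - 16 = -11
Simplify: 12x - 2y = -11
Locus: Perpendicular bisector of the segment from (-4, 0) to (2, -1): the line 12x - 2y = -11


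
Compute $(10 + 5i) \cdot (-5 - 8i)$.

(a1*a2 - b1*b2) + (a1*b2 + b1*a2)i
= (-50 - (-40)) + (-80 + (-25))i
= -10 - 105i


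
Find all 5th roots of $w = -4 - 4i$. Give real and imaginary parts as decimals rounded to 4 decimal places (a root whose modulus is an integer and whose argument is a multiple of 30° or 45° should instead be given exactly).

|w| = sqrt(32) ≈ 5.656854, arg(w) = 225°
Root modulus = sqrt(32)^(1/5) ≈ 1.414214
Root arguments: θ_k = (225° + 360°k)/5 for k = 0, 1, ..., 4
Compute each root as (root modulus)(cos θ_k + i sin θ_k) using full-precision intermediates, then round to 4 decimal places.
Roots: 1.0000 + 1.0000i, -0.6420 + 1.2601i, -1.3968 - 0.2212i, -0.2212 - 1.3968i, 1.2601 - 0.6420i


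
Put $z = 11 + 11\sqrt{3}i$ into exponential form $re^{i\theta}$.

r = |z| = sqrt((11)^2 + (11*sqrt(3))^2) = sqrt(121 + 363) = sqrt(484) = 22
θ = arctan(b/a) = arctan(19.0526/11) (quadrant-adjusted) = 60° = π/3
z = 22e^(i*π/3)


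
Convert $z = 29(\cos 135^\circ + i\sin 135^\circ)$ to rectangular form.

a = r cos θ = 29 * -sqrt(2)/2 = -29*sqrt(2)/2
b = r sin θ = 29 * sqrt(2)/2 = 29*sqrt(2)/2
z = -29*sqrt(2)/2 + (29*sqrt(2)/2)i


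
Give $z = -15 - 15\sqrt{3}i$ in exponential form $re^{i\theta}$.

r = |z| = sqrt((-15)^2 + (-15*sqrt(3))^2) = sqrt(225 + 675) = sqrt(900) = 30
θ = arctan(b/a) = arctan(-25.9808/-15) (quadrant-adjusted) = -120° = -2π/3
z = 30e^(-i*2π/3)


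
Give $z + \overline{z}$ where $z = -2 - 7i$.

z + conjugate(z) = (a + bi) + (a - bi) = 2a
= 2 * (-2) = -4


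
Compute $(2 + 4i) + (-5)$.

(2 + (-5)) + (4 + 0)i = -3 + 4i


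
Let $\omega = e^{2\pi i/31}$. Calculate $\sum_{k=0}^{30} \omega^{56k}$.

Let ζ = ω^56 = e^(2πi·56/31). Since 31 ∤ 56, ζ ≠ 1.
Sum = Σ_{k=0}^{30} ζ^k = (ζ^31 - 1)/(ζ - 1) = (ω^{56·31} - 1)/(ζ - 1) = (1 - 1)/(ζ - 1) = 0


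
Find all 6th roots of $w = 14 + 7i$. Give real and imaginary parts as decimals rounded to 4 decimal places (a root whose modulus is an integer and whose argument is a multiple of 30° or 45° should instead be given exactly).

|w| = sqrt(245) ≈ 15.652476, arg(w) ≈ 26.565051°
Root modulus = sqrt(245)^(1/6) ≈ 1.581602
Root arguments: θ_k = (arg(w) + 360°k)/6 for k = 0, 1, ..., 5
Compute each root as (root modulus)(cos θ_k + i sin θ_k) using full-precision intermediates, then round to 4 decimal places.
Roots: 1.5769 + 0.1221i, 0.6827 + 1.4267i, -0.8942 + 1.3046i, -1.5769 - 0.1221i, -0.6827 - 1.4267i, 0.8942 - 1.3046i


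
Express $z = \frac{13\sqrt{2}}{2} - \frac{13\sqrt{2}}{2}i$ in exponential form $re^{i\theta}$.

r = |z| = sqrt((13*sqrt(2)/2)^2 + (-13*sqrt(2)/2)^2) = sqrt(169/2 + 169/2) = sqrt(169) = 13
θ = arctan(b/a) = arctan(-9.1924/9.1924) (quadrant-adjusted) = -45° = -π/4
z = 13e^(-i*π/4)


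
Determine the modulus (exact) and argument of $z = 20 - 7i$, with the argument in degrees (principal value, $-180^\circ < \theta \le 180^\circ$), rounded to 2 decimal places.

|z| = sqrt(20^2 + (-7)^2) = sqrt(449)
arg(z) = arctan(b/a) = arctan(-7/20) (quadrant-adjusted) = -19.29°


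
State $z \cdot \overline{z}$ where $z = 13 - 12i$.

z * conjugate(z) = |z|^2 = a^2 + b^2
= 13^2 + (-12)^2 = 313


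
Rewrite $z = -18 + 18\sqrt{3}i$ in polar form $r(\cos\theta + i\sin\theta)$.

r = |z| = sqrt(a^2 + b^2) = sqrt((-18)^2 + (18*sqrt(3))^2) = sqrt(324 + 972) = sqrt(1296) = 36
θ = arctan(b/a) = arctan(31.1769/-18) (quadrant-adjusted) = 120°
z = 36(cos 120° + i sin 120°)


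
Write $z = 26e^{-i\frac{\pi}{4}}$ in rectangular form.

a = r cos θ = 26 * sqrt(2)/2 = 13*sqrt(2)
b = r sin θ = 26 * -sqrt(2)/2 = -13*sqrt(2)
z = 13*sqrt(2) - 13*sqrt(2)i


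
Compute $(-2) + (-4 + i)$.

(-2 + (-4)) + (0 + 1)i = -6 + i


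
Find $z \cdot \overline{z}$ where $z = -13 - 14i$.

z * conjugate(z) = |z|^2 = a^2 + b^2
= (-13)^2 + (-14)^2 = 365


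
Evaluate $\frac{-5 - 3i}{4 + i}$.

Multiply numerator and denominator by conjugate (4 - i):
= (-5 - 3i)(4 - i) / (4^2 + 1^2)
= (-23 - 7i) / 17
= -23/17 - (7/17)i


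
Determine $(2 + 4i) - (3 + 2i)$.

(2 - 3) + (4 - 2)i = -1 + 2i


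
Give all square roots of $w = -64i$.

|w| = 64, arg(w) = 270°
Root modulus = 64^(1/2) = 8
Root arguments: θ_k = (270° + 360°k)/2 for k = 0, 1, ..., 1
Roots: -4*sqrt(2) + 4*sqrt(2)i, 4*sqrt(2) - 4*sqrt(2)i


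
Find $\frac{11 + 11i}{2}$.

Divisor is real, so divide each part by 2:
= 11/2 + (11/2)i


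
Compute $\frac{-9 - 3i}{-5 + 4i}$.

Multiply numerator and denominator by conjugate (-5 - 4i):
= (-9 - 3i)(-5 - 4i) / ((-5)^2 + 4^2)
= (33 + 51i) / 41
= 33/41 + (51/41)i


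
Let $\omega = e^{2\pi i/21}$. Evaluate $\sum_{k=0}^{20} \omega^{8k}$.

Let ζ = ω^8 = e^(2πi·8/21). Since 21 ∤ 8, ζ ≠ 1.
Sum = Σ_{k=0}^{20} ζ^k = (ζ^21 - 1)/(ζ - 1) = (ω^{8·21} - 1)/(ζ - 1) = (1 - 1)/(ζ - 1) = 0


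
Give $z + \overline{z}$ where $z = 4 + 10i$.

z + conjugate(z) = (a + bi) + (a - bi) = 2a
= 2 * 4 = 8


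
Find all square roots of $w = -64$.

|w| = 64, arg(w) = 180°
Root modulus = 64^(1/2) = 8
Root arguments: θ_k = (180° + 360°k)/2 for k = 0, 1, ..., 1
Roots: 8i, -8i


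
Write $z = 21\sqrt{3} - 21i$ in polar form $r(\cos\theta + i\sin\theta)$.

r = |z| = sqrt(a^2 + b^2) = sqrt((21*sqrt(3))^2 + (-21)^2) = sqrt(1323 + 441) = sqrt(1764) = 42
θ = arctan(b/a) = arctan(-21/36.3731) (quadrant-adjusted) = 330°
z = 42(cos 330° + i sin 330°)


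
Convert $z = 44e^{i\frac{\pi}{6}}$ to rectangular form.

a = r cos θ = 44 * sqrt(3)/2 = 22*sqrt(3)
b = r sin θ = 44 * 1/2 = 22
z = 22*sqrt(3) + 22i
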